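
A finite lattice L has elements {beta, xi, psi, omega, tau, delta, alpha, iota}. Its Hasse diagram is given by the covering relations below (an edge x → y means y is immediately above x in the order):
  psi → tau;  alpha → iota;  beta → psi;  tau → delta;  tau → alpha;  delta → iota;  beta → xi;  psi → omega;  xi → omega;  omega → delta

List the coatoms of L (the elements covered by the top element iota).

The coatoms are exactly the elements covered by iota: alpha, delta.

alpha, delta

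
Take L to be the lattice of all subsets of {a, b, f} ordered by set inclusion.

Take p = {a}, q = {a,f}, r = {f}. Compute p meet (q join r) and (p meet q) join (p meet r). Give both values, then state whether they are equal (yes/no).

{a}; {a}; yes

q join r = {a,f}, so p meet (q join r) = {a} meet {a,f} = {a}.
p meet q = {a} and p meet r = ∅, so (p meet q) join (p meet r) = {a} join ∅ = {a}.
Equal: yes.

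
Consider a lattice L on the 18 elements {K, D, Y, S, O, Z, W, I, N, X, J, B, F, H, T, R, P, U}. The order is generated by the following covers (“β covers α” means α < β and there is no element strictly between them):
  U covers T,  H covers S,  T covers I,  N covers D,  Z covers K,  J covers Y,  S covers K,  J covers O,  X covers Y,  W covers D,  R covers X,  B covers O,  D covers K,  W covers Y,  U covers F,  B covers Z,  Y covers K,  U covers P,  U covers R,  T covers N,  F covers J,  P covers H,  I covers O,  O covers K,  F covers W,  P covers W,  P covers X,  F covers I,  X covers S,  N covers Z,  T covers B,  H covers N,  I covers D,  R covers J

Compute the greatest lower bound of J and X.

Y

Common lower bounds of {J, X}: K, Y.
The greatest among these is Y.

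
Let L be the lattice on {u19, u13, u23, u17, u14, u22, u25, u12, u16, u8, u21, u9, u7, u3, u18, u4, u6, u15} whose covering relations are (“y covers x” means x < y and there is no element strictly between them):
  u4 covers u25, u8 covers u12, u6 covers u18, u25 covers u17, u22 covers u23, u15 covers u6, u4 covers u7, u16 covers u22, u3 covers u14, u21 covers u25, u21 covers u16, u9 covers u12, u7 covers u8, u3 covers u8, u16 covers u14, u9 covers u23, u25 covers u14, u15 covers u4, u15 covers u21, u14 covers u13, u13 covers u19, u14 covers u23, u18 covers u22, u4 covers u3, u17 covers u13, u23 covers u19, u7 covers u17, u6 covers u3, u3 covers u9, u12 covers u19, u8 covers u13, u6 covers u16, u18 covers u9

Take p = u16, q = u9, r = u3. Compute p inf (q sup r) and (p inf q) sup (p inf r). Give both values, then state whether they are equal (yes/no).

u14; u14; yes

q sup r = u3, so p inf (q sup r) = u16 inf u3 = u14.
p inf q = u23 and p inf r = u14, so (p inf q) sup (p inf r) = u23 sup u14 = u14.
Equal: yes.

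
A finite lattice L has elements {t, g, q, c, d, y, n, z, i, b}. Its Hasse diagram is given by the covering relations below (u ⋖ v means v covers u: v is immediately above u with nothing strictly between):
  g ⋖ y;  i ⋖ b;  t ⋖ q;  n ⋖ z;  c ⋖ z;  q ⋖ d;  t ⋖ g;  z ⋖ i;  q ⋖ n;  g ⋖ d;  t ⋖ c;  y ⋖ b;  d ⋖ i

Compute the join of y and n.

Common upper bounds of {y, n}: b.
The least among these is b.

b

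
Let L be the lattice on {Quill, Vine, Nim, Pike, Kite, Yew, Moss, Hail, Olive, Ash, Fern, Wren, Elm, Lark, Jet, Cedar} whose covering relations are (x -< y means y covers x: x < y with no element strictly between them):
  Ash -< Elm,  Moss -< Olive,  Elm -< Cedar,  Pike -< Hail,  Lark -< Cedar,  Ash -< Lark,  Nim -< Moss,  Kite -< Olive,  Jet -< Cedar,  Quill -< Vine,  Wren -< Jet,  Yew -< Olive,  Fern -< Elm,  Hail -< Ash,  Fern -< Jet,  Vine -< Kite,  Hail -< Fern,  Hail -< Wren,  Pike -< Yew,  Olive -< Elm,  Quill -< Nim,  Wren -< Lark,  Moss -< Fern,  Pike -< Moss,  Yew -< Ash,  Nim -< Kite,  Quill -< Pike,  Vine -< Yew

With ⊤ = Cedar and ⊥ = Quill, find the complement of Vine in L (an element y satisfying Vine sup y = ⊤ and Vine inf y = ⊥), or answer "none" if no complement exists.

Jet

Need y with Vine ∨ y = Cedar and Vine ∧ y = Quill.
Checking each element gives: Jet.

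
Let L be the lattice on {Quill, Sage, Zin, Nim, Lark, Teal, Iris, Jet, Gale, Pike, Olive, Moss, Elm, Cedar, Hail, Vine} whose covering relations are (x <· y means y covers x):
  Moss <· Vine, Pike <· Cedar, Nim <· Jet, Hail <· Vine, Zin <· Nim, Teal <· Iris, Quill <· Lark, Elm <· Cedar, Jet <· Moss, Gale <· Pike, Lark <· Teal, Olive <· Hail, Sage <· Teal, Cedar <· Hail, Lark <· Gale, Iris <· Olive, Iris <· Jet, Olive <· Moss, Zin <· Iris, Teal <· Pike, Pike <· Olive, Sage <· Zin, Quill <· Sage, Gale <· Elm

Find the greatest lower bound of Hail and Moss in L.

Olive

Common lower bounds of {Hail, Moss}: Gale, Iris, Lark, Olive, Pike, Quill, Sage, Teal, Zin.
The greatest among these is Olive.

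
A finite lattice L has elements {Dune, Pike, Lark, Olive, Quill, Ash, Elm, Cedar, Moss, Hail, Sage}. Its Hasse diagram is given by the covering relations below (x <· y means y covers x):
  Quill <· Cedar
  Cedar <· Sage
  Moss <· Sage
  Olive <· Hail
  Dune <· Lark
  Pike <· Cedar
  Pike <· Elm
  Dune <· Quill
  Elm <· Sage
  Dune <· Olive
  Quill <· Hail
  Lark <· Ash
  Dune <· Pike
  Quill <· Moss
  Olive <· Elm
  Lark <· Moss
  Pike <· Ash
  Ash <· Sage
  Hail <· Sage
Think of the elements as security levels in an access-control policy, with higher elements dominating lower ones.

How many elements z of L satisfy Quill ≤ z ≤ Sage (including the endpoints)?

5

The interval [Quill, Sage] = {Cedar, Hail, Moss, Quill, Sage}, which has 5 elements.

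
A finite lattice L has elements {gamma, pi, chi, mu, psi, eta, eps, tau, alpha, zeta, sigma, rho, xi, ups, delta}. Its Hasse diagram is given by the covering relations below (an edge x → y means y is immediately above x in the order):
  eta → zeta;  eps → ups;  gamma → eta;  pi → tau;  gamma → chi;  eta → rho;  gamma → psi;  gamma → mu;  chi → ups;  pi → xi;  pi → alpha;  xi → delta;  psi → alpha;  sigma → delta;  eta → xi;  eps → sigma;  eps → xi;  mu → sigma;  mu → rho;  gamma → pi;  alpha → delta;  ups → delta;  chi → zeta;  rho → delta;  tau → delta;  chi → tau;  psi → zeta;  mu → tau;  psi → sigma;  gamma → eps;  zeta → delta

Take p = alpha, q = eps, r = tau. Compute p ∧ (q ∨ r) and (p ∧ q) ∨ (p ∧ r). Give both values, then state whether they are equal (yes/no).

q ∨ r = delta, so p ∧ (q ∨ r) = alpha ∧ delta = alpha.
p ∧ q = gamma and p ∧ r = pi, so (p ∧ q) ∨ (p ∧ r) = gamma ∨ pi = pi.
Equal: no.

alpha; pi; no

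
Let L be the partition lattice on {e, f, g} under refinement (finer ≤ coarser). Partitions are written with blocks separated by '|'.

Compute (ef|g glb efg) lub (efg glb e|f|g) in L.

ef|g ∧ efg = ef|g
efg ∧ e|f|g = e|f|g
ef|g ∨ e|f|g = ef|g

ef|g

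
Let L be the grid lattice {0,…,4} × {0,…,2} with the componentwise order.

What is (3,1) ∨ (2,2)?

(3,2)

In a product of chains, the join is componentwise max, giving (3,2).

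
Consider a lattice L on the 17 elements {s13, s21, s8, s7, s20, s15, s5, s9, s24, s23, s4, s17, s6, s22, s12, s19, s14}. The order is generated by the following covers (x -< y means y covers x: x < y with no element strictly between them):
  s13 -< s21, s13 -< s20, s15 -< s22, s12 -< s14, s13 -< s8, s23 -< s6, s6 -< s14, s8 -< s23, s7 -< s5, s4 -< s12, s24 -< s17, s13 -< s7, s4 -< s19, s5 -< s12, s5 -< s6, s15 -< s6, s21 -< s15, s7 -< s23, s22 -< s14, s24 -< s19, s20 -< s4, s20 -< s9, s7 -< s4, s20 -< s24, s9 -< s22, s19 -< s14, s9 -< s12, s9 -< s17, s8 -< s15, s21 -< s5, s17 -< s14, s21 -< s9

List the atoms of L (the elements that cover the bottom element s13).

The atoms are exactly the elements that cover s13: s20, s21, s7, s8.

s20, s21, s7, s8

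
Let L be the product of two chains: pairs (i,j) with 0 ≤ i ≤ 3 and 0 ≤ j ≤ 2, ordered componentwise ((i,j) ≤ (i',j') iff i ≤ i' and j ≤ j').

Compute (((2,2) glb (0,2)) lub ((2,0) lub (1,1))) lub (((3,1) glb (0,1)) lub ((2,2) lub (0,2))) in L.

(2,2) ∧ (0,2) = (0,2)
(2,0) ∨ (1,1) = (2,1)
(0,2) ∨ (2,1) = (2,2)
(3,1) ∧ (0,1) = (0,1)
(2,2) ∨ (0,2) = (2,2)
(0,1) ∨ (2,2) = (2,2)
(2,2) ∨ (2,2) = (2,2)

(2,2)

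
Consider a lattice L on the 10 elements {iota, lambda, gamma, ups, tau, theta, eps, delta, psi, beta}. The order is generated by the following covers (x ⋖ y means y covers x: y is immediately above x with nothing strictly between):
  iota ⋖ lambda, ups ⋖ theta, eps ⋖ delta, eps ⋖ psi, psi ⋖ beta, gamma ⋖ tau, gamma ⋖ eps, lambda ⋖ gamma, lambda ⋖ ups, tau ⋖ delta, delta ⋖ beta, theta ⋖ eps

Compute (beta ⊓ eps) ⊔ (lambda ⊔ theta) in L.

beta ∧ eps = eps
lambda ∨ theta = theta
eps ∨ theta = eps

eps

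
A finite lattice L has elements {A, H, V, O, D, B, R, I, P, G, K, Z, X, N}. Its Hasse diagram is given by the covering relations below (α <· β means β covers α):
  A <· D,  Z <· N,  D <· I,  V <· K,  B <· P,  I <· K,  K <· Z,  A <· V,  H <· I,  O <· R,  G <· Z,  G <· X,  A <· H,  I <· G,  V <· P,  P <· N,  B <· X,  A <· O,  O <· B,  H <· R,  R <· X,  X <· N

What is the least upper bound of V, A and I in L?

Common upper bounds of {V, A, I}: K, N, Z.
The least among these is K.

K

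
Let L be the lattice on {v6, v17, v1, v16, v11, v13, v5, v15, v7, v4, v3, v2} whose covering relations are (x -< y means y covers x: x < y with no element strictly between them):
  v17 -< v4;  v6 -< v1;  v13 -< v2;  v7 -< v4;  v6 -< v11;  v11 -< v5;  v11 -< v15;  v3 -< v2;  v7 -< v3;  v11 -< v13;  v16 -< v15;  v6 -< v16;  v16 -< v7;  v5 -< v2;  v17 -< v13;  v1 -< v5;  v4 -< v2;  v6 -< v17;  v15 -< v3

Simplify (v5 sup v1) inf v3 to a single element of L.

v11

v5 ∨ v1 = v5
v5 ∧ v3 = v11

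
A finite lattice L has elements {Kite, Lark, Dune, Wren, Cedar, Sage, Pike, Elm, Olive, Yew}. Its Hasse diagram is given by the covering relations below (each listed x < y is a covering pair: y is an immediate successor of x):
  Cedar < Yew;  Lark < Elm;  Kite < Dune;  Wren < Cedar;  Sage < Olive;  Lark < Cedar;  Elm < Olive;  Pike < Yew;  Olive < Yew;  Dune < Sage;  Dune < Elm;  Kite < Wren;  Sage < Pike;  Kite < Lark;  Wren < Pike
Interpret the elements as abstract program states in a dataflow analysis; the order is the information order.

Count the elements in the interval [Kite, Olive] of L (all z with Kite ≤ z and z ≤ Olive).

The interval [Kite, Olive] = {Dune, Elm, Kite, Lark, Olive, Sage}, which has 6 elements.

6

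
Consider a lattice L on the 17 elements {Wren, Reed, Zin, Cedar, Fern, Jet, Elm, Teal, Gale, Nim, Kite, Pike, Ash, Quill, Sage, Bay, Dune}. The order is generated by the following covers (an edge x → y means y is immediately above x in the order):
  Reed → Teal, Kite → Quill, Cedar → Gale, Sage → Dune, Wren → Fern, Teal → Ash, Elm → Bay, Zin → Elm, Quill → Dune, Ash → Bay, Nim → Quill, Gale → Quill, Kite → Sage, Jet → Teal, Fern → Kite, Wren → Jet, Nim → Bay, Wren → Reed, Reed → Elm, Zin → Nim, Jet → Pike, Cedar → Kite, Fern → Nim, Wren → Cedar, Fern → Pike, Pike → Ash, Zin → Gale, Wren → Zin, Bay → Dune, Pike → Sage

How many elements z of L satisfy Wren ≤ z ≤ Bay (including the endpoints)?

The interval [Wren, Bay] = {Ash, Bay, Elm, Fern, Jet, Nim, Pike, Reed, Teal, Wren, Zin}, which has 11 elements.

11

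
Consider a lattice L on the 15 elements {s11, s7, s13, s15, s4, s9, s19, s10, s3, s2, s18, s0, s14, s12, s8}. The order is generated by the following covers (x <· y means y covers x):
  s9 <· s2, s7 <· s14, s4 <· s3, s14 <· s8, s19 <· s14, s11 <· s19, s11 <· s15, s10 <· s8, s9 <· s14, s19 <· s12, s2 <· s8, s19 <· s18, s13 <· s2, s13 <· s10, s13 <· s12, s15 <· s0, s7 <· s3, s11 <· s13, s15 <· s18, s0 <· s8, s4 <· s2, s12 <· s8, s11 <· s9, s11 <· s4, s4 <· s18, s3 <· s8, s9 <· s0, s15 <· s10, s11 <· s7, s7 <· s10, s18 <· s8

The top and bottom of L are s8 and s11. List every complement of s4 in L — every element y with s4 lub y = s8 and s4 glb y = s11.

Need y with s4 ∨ y = s8 and s4 ∧ y = s11.
Checking each element gives: s0, s10, s12, s14.

s0, s10, s12, s14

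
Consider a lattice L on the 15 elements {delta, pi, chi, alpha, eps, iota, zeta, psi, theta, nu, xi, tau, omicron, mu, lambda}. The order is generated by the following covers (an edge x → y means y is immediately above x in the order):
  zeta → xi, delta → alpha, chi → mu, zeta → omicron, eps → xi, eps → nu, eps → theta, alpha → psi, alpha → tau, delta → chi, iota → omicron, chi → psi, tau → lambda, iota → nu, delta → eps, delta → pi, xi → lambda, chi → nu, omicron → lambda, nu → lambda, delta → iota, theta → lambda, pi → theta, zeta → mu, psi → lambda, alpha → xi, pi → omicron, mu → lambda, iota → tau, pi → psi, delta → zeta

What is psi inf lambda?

psi

Common lower bounds of {psi, lambda}: alpha, chi, delta, pi, psi.
The greatest among these is psi.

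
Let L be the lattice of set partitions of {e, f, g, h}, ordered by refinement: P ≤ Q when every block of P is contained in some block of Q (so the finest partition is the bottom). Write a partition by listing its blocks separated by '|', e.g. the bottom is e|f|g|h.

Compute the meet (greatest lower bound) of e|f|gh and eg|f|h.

The meet (common refinement) of e|f|gh and eg|f|h intersects blocks pairwise, giving e|f|g|h.

e|f|g|h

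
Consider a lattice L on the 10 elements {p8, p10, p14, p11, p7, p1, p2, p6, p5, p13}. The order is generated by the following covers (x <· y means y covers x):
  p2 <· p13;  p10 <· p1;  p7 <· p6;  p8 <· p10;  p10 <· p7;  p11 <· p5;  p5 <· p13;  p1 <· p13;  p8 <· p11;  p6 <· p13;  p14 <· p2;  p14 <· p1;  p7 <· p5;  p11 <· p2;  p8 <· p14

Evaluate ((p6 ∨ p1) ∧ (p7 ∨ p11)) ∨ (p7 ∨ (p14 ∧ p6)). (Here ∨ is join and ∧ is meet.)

p5

p6 ∨ p1 = p13
p7 ∨ p11 = p5
p13 ∧ p5 = p5
p14 ∧ p6 = p8
p7 ∨ p8 = p7
p5 ∨ p7 = p5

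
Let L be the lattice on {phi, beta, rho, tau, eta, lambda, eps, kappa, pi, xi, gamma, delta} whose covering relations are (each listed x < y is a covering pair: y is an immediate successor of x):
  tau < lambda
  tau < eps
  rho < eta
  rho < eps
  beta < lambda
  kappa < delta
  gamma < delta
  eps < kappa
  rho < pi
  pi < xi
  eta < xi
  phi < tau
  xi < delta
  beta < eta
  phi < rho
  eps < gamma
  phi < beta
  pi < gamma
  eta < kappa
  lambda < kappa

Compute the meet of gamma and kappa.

eps

Common lower bounds of {gamma, kappa}: eps, phi, rho, tau.
The greatest among these is eps.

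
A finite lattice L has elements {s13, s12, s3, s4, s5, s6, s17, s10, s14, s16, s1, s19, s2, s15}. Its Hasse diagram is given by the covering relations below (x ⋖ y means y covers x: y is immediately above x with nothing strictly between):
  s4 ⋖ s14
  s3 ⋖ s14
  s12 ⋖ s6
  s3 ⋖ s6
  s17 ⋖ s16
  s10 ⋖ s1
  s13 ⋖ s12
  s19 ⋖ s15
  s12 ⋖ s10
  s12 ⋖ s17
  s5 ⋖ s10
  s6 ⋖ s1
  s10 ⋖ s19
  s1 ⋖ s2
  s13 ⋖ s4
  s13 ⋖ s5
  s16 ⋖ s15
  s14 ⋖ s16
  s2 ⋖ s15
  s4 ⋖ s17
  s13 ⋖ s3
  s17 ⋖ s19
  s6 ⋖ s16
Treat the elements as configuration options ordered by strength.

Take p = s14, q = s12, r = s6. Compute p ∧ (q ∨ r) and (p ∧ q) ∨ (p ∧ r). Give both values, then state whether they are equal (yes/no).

s3; s3; yes

q ∨ r = s6, so p ∧ (q ∨ r) = s14 ∧ s6 = s3.
p ∧ q = s13 and p ∧ r = s3, so (p ∧ q) ∨ (p ∧ r) = s13 ∨ s3 = s3.
Equal: yes.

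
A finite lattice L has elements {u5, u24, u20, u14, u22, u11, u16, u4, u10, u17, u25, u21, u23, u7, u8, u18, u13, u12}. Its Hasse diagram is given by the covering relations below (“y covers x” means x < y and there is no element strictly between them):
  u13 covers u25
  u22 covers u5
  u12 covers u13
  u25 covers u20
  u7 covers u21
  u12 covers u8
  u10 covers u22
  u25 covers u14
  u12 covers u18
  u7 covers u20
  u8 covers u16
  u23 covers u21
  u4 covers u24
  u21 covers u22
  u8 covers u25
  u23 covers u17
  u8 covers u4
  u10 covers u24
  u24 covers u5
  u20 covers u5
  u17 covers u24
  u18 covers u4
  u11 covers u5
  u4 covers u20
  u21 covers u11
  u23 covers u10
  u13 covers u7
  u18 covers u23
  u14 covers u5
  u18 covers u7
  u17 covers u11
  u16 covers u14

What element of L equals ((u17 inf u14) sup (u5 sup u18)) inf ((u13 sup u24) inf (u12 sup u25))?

u17 ∧ u14 = u5
u5 ∨ u18 = u18
u5 ∨ u18 = u18
u13 ∨ u24 = u12
u12 ∨ u25 = u12
u12 ∧ u12 = u12
u18 ∧ u12 = u18

u18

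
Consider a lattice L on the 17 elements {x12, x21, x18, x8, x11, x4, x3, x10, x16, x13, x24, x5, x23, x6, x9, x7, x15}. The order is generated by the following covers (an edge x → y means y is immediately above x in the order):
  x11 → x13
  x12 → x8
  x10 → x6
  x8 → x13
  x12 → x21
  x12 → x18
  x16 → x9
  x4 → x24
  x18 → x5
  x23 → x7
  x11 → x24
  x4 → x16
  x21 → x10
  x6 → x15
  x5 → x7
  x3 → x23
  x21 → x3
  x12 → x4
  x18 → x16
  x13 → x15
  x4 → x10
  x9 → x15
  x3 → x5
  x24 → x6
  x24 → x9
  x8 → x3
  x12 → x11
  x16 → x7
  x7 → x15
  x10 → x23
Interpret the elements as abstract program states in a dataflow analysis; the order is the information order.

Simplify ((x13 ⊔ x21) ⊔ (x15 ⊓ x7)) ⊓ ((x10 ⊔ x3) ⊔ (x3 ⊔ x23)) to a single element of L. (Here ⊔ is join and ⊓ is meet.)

x13 ∨ x21 = x15
x15 ∧ x7 = x7
x15 ∨ x7 = x15
x10 ∨ x3 = x23
x3 ∨ x23 = x23
x23 ∨ x23 = x23
x15 ∧ x23 = x23

x23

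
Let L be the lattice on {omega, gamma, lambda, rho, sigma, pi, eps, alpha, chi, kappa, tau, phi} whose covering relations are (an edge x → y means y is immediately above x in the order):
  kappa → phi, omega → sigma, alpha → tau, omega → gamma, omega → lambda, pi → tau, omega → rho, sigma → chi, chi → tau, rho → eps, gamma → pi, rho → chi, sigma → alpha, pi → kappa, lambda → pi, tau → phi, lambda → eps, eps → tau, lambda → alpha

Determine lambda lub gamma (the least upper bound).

Common upper bounds of {lambda, gamma}: kappa, phi, pi, tau.
The least among these is pi.

pi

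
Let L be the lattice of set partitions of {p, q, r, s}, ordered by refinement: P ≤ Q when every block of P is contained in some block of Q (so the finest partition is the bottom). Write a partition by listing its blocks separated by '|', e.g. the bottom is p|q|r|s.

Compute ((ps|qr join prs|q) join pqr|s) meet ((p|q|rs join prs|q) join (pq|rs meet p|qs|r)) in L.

prs|q

ps|qr ∨ prs|q = pqrs
pqrs ∨ pqr|s = pqrs
p|q|rs ∨ prs|q = prs|q
pq|rs ∧ p|qs|r = p|q|r|s
prs|q ∨ p|q|r|s = prs|q
pqrs ∧ prs|q = prs|q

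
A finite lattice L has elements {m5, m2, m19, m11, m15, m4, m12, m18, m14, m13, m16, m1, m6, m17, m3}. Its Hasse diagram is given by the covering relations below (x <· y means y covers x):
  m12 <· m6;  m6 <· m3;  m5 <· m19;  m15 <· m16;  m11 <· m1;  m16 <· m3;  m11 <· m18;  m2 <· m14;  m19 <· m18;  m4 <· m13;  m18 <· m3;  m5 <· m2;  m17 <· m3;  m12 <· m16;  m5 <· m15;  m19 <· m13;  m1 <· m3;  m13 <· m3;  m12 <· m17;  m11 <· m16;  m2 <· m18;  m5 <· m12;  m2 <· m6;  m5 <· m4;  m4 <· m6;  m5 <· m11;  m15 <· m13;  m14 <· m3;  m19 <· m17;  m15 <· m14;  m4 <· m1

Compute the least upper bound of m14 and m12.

m3

Common upper bounds of {m14, m12}: m3.
The least among these is m3.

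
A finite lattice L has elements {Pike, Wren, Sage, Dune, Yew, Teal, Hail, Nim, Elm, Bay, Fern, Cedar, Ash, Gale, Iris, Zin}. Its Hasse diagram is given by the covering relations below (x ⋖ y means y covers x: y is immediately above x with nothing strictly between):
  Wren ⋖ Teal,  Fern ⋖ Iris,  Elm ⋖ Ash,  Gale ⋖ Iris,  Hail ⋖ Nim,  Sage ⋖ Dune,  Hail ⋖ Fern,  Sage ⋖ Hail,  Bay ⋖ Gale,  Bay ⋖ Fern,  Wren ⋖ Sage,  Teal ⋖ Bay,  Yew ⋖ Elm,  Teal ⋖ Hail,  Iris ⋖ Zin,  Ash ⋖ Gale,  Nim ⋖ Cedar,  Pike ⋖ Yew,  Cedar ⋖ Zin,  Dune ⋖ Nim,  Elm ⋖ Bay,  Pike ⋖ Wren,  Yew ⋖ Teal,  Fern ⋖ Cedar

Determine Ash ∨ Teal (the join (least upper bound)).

Gale

Common upper bounds of {Ash, Teal}: Gale, Iris, Zin.
The least among these is Gale.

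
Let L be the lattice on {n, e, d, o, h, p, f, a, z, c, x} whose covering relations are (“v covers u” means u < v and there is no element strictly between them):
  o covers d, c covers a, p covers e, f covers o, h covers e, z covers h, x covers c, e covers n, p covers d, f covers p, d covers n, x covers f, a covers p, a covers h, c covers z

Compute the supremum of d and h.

Common upper bounds of {d, h}: a, c, x.
The least among these is a.

a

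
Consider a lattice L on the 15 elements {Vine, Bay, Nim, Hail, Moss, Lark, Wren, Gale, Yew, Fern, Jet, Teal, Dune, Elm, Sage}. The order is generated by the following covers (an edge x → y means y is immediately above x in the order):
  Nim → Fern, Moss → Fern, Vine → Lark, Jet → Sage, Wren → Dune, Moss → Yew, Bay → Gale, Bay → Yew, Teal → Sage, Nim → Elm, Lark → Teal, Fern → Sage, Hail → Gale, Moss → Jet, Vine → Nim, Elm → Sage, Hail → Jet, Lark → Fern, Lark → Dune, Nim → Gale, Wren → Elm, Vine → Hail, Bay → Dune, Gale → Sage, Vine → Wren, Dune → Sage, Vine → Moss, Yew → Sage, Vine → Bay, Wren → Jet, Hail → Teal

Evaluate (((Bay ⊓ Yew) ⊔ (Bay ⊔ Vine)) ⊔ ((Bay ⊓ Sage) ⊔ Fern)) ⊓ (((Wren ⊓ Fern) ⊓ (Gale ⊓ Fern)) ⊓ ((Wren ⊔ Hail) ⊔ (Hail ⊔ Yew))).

Bay ∧ Yew = Bay
Bay ∨ Vine = Bay
Bay ∨ Bay = Bay
Bay ∧ Sage = Bay
Bay ∨ Fern = Sage
Bay ∨ Sage = Sage
Wren ∧ Fern = Vine
Gale ∧ Fern = Nim
Vine ∧ Nim = Vine
Wren ∨ Hail = Jet
Hail ∨ Yew = Sage
Jet ∨ Sage = Sage
Vine ∧ Sage = Vine
Sage ∧ Vine = Vine

Vine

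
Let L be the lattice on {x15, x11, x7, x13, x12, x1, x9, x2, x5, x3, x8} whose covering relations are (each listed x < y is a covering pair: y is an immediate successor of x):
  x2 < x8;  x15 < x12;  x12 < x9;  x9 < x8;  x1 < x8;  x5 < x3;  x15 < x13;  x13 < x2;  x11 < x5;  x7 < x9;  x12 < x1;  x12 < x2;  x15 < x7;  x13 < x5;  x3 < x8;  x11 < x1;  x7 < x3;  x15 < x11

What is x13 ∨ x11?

Common upper bounds of {x13, x11}: x3, x5, x8.
The least among these is x5.

x5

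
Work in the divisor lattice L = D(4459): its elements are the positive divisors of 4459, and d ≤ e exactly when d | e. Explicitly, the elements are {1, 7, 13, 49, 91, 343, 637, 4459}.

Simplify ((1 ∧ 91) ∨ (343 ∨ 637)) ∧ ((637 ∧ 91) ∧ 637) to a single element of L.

91

1 ∧ 91 = 1
343 ∨ 637 = 4459
1 ∨ 4459 = 4459
637 ∧ 91 = 91
91 ∧ 637 = 91
4459 ∧ 91 = 91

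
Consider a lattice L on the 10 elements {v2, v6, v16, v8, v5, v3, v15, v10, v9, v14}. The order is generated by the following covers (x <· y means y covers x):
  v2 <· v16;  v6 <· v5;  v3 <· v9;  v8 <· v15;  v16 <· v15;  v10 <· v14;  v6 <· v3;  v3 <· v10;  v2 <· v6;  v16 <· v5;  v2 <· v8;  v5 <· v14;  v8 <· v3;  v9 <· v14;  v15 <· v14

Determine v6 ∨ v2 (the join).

v6

Common upper bounds of {v6, v2}: v10, v14, v3, v5, v6, v9.
The least among these is v6.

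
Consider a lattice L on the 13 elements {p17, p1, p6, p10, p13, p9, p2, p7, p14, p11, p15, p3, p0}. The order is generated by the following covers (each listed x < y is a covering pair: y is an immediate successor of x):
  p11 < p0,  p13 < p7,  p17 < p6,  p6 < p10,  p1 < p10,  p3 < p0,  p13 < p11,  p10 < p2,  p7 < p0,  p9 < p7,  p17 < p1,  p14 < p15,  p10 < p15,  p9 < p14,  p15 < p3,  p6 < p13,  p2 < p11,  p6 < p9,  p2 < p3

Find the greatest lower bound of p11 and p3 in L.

p2

Common lower bounds of {p11, p3}: p1, p10, p17, p2, p6.
The greatest among these is p2.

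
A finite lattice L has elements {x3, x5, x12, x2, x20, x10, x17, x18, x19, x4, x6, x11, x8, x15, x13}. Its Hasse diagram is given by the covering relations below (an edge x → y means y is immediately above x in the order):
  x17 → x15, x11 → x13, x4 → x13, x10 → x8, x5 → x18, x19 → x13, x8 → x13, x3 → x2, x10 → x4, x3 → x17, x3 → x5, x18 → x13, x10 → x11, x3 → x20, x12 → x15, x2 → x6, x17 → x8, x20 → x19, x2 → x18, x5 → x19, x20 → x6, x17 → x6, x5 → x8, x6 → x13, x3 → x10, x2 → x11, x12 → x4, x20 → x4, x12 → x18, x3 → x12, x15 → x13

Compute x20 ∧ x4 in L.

x20

x20 ∧ x4 = x20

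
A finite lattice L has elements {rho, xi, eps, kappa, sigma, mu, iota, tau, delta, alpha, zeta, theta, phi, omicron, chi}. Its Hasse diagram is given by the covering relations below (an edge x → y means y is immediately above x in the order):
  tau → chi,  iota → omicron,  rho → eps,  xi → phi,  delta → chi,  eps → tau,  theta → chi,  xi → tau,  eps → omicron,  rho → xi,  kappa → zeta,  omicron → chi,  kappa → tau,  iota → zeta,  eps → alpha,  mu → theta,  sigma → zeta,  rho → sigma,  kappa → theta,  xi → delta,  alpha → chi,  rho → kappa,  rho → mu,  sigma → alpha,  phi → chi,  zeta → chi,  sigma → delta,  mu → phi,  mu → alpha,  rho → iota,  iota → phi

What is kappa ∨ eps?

tau

Common upper bounds of {kappa, eps}: chi, tau.
The least among these is tau.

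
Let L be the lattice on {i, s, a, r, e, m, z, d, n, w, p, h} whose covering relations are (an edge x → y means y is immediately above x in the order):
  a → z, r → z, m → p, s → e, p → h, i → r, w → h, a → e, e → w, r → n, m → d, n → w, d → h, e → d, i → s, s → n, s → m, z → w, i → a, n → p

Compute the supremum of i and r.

Common upper bounds of {i, r}: h, n, p, r, w, z.
The least among these is r.

r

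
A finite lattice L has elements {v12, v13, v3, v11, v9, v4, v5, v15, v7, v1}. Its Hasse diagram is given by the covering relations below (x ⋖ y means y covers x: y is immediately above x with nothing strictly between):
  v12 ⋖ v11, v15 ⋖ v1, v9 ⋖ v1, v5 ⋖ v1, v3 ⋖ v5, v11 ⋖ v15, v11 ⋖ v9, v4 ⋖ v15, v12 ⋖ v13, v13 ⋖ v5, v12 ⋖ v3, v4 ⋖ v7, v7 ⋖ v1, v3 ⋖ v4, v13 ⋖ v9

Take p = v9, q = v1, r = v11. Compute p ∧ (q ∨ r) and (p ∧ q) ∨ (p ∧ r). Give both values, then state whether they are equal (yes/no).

q ∨ r = v1, so p ∧ (q ∨ r) = v9 ∧ v1 = v9.
p ∧ q = v9 and p ∧ r = v11, so (p ∧ q) ∨ (p ∧ r) = v9 ∨ v11 = v9.
Equal: yes.

v9; v9; yes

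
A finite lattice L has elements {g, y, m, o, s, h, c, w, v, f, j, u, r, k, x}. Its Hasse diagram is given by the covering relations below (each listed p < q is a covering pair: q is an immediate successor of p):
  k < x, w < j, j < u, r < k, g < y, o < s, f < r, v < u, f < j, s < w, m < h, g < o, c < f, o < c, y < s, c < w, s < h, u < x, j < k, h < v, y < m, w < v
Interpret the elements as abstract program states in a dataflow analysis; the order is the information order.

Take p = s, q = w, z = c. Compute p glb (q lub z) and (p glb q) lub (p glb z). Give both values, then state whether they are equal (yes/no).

q lub z = w, so p glb (q lub z) = s glb w = s.
p glb q = s and p glb z = o, so (p glb q) lub (p glb z) = s lub o = s.
Equal: yes.

s; s; yes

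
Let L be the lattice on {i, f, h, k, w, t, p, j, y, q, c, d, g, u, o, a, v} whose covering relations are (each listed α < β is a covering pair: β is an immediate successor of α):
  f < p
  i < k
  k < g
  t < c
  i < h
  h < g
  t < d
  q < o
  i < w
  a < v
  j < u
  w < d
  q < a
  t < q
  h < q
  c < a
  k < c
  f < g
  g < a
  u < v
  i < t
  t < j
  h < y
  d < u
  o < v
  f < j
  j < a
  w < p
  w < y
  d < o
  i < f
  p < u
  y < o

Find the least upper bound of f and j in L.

Common upper bounds of {f, j}: a, j, u, v.
The least among these is j.

j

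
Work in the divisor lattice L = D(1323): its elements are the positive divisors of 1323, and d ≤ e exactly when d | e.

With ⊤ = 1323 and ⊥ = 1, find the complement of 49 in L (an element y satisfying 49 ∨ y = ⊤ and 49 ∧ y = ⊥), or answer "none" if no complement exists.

Need y with 49 ∨ y = 1323 and 49 ∧ y = 1.
Checking each element gives: 27.

27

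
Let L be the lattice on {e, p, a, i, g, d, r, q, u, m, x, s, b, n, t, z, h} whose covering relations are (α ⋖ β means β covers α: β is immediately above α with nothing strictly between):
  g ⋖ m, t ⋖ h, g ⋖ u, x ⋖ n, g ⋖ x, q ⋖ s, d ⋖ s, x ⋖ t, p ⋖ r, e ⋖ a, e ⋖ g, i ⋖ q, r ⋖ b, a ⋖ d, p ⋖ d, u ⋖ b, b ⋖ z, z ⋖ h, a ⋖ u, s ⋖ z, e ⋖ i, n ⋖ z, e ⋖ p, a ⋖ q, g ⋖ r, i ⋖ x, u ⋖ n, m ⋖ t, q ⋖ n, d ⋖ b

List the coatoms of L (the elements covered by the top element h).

The coatoms are exactly the elements covered by h: t, z.

t, z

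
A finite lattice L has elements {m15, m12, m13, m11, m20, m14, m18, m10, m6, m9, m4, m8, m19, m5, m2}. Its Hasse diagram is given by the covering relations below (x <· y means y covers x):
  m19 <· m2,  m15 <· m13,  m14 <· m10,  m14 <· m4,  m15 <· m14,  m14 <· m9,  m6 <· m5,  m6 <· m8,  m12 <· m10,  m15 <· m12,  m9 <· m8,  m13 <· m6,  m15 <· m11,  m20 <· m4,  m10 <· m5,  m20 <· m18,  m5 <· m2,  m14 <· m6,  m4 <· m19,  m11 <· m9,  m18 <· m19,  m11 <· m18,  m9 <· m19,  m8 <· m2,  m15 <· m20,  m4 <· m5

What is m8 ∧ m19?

m9

Common lower bounds of {m8, m19}: m11, m14, m15, m9.
The greatest among these is m9.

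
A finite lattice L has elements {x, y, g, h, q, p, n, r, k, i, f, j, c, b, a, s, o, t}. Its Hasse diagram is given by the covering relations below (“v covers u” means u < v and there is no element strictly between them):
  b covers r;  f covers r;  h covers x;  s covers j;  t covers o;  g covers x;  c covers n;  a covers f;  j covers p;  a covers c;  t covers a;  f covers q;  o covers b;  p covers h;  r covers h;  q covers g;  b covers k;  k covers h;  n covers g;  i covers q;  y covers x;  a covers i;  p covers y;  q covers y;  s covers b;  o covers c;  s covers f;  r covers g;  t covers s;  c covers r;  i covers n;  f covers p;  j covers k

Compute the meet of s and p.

p

Common lower bounds of {s, p}: h, p, x, y.
The greatest among these is p.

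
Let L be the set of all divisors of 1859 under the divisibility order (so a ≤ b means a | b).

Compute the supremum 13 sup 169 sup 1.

In the divisibility order, the join is the least common multiple: lcm(13, 169, 1) = 169.

169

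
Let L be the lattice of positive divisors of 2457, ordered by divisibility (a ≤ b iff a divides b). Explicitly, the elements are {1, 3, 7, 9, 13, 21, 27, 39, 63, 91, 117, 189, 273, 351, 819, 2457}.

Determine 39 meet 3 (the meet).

Common lower bounds of {39, 3}: 1, 3.
The greatest among these is 3.

3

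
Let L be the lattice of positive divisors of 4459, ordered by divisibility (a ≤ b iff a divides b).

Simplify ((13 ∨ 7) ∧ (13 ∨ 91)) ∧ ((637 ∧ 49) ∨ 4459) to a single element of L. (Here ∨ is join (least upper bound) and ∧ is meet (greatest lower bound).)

13 ∨ 7 = 91
13 ∨ 91 = 91
91 ∧ 91 = 91
637 ∧ 49 = 49
49 ∨ 4459 = 4459
91 ∧ 4459 = 91

91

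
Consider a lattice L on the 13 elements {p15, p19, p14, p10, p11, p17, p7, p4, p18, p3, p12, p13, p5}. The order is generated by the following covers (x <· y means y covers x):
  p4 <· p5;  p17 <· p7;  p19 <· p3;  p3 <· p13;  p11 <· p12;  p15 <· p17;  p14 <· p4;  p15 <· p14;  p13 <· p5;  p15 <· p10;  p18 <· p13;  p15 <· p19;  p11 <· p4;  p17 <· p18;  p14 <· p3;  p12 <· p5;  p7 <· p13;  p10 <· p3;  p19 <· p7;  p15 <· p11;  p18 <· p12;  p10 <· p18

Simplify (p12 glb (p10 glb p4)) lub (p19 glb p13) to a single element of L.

p19

p10 ∧ p4 = p15
p12 ∧ p15 = p15
p19 ∧ p13 = p19
p15 ∨ p19 = p19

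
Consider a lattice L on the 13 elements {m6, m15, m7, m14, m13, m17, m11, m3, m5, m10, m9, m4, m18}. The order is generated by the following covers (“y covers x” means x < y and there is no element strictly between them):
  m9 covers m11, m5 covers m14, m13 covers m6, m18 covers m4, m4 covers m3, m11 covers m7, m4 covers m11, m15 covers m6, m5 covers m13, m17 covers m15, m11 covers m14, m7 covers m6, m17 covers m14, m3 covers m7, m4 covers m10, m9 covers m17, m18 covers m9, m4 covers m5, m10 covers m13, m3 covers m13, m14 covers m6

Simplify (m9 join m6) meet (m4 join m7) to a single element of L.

m11

m9 ∨ m6 = m9
m4 ∨ m7 = m4
m9 ∧ m4 = m11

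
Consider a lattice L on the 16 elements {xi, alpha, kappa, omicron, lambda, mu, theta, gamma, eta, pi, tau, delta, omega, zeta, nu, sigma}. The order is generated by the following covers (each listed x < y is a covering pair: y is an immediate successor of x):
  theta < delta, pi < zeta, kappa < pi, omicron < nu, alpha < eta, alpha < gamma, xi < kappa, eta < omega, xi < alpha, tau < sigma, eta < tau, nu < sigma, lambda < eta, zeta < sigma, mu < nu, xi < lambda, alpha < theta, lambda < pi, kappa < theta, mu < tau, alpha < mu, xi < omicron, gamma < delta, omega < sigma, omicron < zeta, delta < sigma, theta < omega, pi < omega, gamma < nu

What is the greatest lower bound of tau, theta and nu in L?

alpha

Common lower bounds of {tau, theta, nu}: alpha, xi.
The greatest among these is alpha.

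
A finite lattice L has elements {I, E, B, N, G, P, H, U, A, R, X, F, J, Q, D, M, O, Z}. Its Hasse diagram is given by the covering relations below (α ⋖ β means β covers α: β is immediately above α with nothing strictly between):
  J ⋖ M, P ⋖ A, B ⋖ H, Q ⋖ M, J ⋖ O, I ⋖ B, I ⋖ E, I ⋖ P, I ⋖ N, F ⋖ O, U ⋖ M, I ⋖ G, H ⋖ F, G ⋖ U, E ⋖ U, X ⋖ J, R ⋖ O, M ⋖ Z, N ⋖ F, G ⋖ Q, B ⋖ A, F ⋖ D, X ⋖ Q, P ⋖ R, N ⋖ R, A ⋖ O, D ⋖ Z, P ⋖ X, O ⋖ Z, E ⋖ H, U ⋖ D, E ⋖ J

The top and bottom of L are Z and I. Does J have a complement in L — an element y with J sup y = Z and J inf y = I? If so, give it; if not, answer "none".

For every candidate y, either J ∨ y ≠ Z or J ∧ y ≠ I; no complement exists.

none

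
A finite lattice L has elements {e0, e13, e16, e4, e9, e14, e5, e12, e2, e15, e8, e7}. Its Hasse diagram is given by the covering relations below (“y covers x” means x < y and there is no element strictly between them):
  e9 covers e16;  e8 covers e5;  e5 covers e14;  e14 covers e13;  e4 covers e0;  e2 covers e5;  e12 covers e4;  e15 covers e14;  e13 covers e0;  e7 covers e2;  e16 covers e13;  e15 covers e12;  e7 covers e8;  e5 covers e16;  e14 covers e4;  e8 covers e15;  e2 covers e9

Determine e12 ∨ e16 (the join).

e8

Common upper bounds of {e12, e16}: e7, e8.
The least among these is e8.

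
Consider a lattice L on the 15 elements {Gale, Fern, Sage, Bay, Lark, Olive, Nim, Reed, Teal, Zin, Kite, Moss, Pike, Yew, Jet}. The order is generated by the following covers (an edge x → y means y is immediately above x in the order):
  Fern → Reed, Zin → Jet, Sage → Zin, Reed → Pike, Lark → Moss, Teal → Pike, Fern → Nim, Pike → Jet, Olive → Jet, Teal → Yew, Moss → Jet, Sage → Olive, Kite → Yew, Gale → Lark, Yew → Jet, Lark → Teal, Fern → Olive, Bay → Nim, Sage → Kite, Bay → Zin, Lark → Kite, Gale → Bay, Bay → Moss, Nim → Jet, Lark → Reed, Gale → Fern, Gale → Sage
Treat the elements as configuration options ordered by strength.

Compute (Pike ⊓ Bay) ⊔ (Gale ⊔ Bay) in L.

Bay

Pike ∧ Bay = Gale
Gale ∨ Bay = Bay
Gale ∨ Bay = Bay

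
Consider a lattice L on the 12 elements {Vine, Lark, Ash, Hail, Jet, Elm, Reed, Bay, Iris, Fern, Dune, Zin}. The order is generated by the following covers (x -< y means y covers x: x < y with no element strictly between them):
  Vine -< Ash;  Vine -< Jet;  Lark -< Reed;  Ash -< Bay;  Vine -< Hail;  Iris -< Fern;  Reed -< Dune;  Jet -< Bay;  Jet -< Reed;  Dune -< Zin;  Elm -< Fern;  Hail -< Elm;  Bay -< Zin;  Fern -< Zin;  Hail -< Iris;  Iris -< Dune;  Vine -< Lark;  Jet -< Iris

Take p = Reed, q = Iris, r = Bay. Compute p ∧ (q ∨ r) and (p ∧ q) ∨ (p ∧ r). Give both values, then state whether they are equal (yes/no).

q ∨ r = Zin, so p ∧ (q ∨ r) = Reed ∧ Zin = Reed.
p ∧ q = Jet and p ∧ r = Jet, so (p ∧ q) ∨ (p ∧ r) = Jet ∨ Jet = Jet.
Equal: no.

Reed; Jet; no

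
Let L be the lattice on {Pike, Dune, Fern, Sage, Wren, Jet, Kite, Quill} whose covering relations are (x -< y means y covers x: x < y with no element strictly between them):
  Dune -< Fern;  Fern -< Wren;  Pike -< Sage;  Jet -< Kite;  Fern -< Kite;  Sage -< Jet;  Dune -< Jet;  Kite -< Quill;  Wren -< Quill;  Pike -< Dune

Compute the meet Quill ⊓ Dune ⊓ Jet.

Common lower bounds of {Quill, Dune, Jet}: Dune, Pike.
The greatest among these is Dune.

Dune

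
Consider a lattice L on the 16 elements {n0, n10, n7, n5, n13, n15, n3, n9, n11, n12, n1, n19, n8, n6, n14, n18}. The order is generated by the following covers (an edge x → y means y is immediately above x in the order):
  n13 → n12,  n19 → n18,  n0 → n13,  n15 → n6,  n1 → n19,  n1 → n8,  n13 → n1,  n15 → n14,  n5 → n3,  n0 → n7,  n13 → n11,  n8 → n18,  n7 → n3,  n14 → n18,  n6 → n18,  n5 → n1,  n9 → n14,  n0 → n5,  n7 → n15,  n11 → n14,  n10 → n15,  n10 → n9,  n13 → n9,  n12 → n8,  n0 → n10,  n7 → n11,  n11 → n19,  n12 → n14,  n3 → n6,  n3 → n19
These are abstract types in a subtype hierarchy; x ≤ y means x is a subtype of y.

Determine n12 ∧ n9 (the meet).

n13

Common lower bounds of {n12, n9}: n0, n13.
The greatest among these is n13.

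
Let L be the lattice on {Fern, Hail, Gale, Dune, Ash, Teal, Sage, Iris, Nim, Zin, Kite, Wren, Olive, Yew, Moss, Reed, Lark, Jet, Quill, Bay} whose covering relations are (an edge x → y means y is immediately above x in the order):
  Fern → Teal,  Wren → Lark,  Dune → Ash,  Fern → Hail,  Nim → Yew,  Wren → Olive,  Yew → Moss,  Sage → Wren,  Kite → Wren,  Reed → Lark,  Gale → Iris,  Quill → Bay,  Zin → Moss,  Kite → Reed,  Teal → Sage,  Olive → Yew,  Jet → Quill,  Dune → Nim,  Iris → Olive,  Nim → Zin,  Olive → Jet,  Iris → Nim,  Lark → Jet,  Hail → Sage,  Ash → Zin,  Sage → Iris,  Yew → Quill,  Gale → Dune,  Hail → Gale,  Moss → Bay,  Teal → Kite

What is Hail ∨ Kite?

Wren

Common upper bounds of {Hail, Kite}: Bay, Jet, Lark, Moss, Olive, Quill, Wren, Yew.
The least among these is Wren.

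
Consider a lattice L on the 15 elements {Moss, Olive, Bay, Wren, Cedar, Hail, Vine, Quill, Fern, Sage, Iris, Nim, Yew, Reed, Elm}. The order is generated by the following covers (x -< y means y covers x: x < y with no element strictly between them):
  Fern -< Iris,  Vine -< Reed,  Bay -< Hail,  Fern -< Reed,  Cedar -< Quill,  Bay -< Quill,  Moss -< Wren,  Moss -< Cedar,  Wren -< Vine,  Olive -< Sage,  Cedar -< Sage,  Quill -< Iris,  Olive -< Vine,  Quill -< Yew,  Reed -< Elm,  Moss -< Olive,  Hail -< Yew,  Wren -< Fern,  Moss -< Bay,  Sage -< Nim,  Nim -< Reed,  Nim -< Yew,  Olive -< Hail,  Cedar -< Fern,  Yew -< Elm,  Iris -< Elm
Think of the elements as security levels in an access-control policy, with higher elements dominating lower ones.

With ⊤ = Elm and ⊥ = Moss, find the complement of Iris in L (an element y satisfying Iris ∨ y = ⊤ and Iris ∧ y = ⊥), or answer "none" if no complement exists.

Olive

Need y with Iris ∨ y = Elm and Iris ∧ y = Moss.
Checking each element gives: Olive.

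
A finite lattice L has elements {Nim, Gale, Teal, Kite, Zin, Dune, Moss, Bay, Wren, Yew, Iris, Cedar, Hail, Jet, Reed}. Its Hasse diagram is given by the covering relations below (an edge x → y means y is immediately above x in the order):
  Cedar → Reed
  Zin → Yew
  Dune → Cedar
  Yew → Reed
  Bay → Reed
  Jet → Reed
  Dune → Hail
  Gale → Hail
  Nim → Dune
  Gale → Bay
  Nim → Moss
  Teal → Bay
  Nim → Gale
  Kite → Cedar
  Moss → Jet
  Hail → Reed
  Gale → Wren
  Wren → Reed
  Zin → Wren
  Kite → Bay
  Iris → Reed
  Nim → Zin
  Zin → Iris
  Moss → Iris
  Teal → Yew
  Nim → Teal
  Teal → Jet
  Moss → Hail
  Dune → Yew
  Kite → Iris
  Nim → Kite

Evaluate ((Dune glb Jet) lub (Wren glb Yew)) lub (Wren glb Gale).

Dune ∧ Jet = Nim
Wren ∧ Yew = Zin
Nim ∨ Zin = Zin
Wren ∧ Gale = Gale
Zin ∨ Gale = Wren

Wren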